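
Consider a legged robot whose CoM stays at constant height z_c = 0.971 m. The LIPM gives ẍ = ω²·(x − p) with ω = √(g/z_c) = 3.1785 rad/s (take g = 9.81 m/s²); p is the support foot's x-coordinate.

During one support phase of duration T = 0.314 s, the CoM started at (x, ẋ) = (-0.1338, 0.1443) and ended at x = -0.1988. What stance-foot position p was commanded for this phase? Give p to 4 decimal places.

p = 0.0848

ωT = 3.1785·0.314 = 0.998049; cosh(ωT) = 1.540791, sinh(ωT) = 1.172193
x(T) = p + (x₀−p)·cosh(ωT) + (ẋ₀/ω)·sinh(ωT) ⇒ p·(1 − cosh) = x(T) − x₀·cosh − (ẋ₀/ω)·sinh
numerator   = -0.1988 − (-0.1338)·1.540791 − (0.1443/3.1785)·1.172193 = -0.045858
denominator = 1 − 1.540791 = -0.540791
p = -0.045858 / -0.540791 = 0.0848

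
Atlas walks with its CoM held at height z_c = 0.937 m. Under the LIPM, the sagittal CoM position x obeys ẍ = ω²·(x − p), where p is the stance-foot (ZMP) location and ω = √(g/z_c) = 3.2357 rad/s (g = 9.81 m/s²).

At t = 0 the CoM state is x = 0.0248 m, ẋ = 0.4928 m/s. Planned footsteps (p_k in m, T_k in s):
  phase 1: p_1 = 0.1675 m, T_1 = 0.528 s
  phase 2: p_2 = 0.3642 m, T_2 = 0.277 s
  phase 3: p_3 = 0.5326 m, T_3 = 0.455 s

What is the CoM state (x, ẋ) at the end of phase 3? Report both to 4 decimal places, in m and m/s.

phase 1: p=0.1675, T=0.528, ωT=1.708450, cosh=2.850771, sinh=2.669625; start (x,ẋ)=(0.024800, 0.492800) → end (x,ẋ)=(0.167281, 0.172202)
phase 2: p=0.3642, T=0.277, ωT=0.896289, cosh=1.429287, sinh=1.021205; start (x,ẋ)=(0.167281, 0.172202) → end (x,ẋ)=(0.137095, -0.404555)
phase 3: p=0.5326, T=0.455, ωT=1.472244, cosh=2.294207, sinh=2.064797; start (x,ẋ)=(0.137095, -0.404555) → end (x,ẋ)=(-0.632930, -3.570529)

x = -0.6329, ẋ = -3.5705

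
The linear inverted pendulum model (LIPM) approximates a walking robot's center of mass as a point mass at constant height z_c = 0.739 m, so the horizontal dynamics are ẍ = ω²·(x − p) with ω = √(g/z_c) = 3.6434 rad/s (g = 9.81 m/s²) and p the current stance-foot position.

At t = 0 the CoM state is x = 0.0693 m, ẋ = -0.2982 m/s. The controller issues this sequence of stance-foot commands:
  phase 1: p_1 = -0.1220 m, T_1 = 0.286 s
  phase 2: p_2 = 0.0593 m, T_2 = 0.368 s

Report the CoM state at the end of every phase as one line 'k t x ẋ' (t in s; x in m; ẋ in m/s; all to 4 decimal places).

1 0.2860 0.0813 0.3897
2 0.6540 0.2947 0.9386

phase 1: p=-0.1220, T=0.286, ωT=1.042012, cosh=1.593830, sinh=1.241086; start (x,ẋ)=(0.069300, -0.298200) → end (x,ẋ)=(0.081321, 0.389735)
phase 2: p=0.0593, T=0.368, ωT=1.340771, cosh=2.041817, sinh=1.780173; start (x,ẋ)=(0.081321, 0.389735) → end (x,ẋ)=(0.294688, 0.938593)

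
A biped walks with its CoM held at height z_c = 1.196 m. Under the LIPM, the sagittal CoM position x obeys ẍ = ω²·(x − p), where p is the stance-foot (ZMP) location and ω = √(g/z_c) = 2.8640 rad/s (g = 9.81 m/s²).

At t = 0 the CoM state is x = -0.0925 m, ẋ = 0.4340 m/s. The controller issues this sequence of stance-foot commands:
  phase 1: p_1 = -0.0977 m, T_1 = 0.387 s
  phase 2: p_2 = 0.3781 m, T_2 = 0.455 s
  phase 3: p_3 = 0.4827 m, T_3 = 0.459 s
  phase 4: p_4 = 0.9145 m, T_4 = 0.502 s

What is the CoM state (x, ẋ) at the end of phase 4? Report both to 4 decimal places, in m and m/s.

phase 1: p=-0.0977, T=0.387, ωT=1.108368, cosh=1.679754, sinh=1.349657; start (x,ẋ)=(-0.092500, 0.434000) → end (x,ẋ)=(0.115557, 0.749113)
phase 2: p=0.3781, T=0.455, ωT=1.303120, cosh=1.976223, sinh=1.704540; start (x,ẋ)=(0.115557, 0.749113) → end (x,ẋ)=(0.305099, 0.198730)
phase 3: p=0.4827, T=0.459, ωT=1.314576, cosh=1.995880, sinh=1.727292; start (x,ẋ)=(0.305099, 0.198730) → end (x,ẋ)=(0.248084, -0.481946)
phase 4: p=0.9145, T=0.502, ωT=1.437728, cosh=2.224292, sinh=1.986825; start (x,ẋ)=(0.248084, -0.481946) → end (x,ẋ)=(-0.902140, -4.864072)

x = -0.9021, ẋ = -4.8641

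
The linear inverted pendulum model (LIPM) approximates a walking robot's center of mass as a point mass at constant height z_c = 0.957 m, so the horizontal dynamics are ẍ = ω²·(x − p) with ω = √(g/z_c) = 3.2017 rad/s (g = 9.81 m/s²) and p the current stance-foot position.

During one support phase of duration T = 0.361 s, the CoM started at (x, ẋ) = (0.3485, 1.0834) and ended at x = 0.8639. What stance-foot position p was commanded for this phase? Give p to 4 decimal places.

p = 0.3067

ωT = 3.2017·0.361 = 1.155814; cosh(ωT) = 1.745704, sinh(ωT) = 1.430903
x(T) = p + (x₀−p)·cosh(ωT) + (ẋ₀/ω)·sinh(ωT) ⇒ p·(1 − cosh) = x(T) − x₀·cosh − (ẋ₀/ω)·sinh
numerator   = 0.8639 − (0.3485)·1.745704 − (1.0834/3.2017)·1.430903 = -0.228671
denominator = 1 − 1.745704 = -0.745704
p = -0.228671 / -0.745704 = 0.3067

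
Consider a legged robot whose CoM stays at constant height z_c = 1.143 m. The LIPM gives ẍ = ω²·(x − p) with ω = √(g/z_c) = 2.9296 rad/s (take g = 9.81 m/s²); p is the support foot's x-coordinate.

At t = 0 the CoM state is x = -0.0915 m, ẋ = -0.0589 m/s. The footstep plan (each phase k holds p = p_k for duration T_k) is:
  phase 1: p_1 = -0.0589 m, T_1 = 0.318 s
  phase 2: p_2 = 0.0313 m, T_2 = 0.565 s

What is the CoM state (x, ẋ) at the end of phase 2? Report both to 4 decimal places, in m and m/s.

x = -0.5640, ẋ = -1.6908

phase 1: p=-0.0589, T=0.318, ωT=0.931613, cosh=1.466259, sinh=1.072341; start (x,ẋ)=(-0.091500, -0.058900) → end (x,ẋ)=(-0.128260, -0.188777)
phase 2: p=0.0313, T=0.565, ωT=1.655224, cosh=2.712651, sinh=2.521602; start (x,ẋ)=(-0.128260, -0.188777) → end (x,ẋ)=(-0.564016, -1.690797)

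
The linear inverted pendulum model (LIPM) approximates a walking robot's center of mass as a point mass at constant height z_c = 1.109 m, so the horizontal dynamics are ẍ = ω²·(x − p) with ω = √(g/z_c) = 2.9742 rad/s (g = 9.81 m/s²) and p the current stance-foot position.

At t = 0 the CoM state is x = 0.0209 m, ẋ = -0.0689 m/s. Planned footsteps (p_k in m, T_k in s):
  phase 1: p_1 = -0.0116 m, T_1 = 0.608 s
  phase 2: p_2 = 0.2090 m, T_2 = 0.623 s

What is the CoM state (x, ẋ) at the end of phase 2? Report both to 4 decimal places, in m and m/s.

phase 1: p=-0.0116, T=0.608, ωT=1.808314, cosh=3.132041, sinh=2.968111; start (x,ẋ)=(0.020900, -0.068900) → end (x,ẋ)=(0.021432, 0.071104)
phase 2: p=0.2090, T=0.623, ωT=1.852927, cosh=3.267619, sinh=3.110841; start (x,ẋ)=(0.021432, 0.071104) → end (x,ẋ)=(-0.329528, -1.503083)

x = -0.3295, ẋ = -1.5031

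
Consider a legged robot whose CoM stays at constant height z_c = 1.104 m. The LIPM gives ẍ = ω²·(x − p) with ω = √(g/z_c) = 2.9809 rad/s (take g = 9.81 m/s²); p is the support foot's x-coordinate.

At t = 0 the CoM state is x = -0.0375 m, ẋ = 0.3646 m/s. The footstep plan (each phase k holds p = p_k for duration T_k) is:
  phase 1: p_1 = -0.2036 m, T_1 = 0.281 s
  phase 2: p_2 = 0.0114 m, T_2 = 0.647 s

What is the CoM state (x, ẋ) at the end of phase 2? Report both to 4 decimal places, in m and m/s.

x = 1.5503, ẋ = 4.6723

phase 1: p=-0.2036, T=0.281, ωT=0.837633, cosh=1.371812, sinh=0.939078; start (x,ẋ)=(-0.037500, 0.364600) → end (x,ẋ)=(0.139119, 0.965126)
phase 2: p=0.0114, T=0.647, ωT=1.928642, cosh=3.512754, sinh=3.367409; start (x,ẋ)=(0.139119, 0.965126) → end (x,ẋ)=(1.550310, 4.672278)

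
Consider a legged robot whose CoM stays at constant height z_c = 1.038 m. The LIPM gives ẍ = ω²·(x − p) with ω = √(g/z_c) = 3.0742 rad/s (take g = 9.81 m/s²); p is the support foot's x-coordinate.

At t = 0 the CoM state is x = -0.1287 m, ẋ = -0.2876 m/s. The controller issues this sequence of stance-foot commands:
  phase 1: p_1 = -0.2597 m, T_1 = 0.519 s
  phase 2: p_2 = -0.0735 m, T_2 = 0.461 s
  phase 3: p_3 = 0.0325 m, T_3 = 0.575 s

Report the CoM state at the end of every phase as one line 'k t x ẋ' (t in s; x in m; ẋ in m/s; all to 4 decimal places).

1 0.5190 -0.1446 0.2138
2 0.9800 -0.0938 0.0426
3 1.5550 -0.3087 -0.9753

phase 1: p=-0.2597, T=0.519, ωT=1.595510, cosh=2.566824, sinh=2.364019; start (x,ẋ)=(-0.128700, -0.287600) → end (x,ẋ)=(-0.144607, 0.213820)
phase 2: p=-0.0735, T=0.461, ωT=1.417206, cosh=2.183984, sinh=1.941594; start (x,ẋ)=(-0.144607, 0.213820) → end (x,ẋ)=(-0.093752, 0.042554)
phase 3: p=0.0325, T=0.575, ωT=1.767665, cosh=3.013946, sinh=2.843215; start (x,ẋ)=(-0.093752, 0.042554) → end (x,ẋ)=(-0.308661, -0.975267)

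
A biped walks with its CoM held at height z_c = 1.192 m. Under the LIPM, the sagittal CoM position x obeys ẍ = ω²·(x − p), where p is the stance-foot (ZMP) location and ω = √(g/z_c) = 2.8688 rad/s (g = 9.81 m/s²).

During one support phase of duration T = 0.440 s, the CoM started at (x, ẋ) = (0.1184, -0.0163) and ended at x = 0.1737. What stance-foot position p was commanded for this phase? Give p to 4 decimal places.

ωT = 2.8688·0.440 = 1.262272; cosh(ωT) = 1.908225, sinh(ωT) = 1.625215
x(T) = p + (x₀−p)·cosh(ωT) + (ẋ₀/ω)·sinh(ωT) ⇒ p·(1 − cosh) = x(T) − x₀·cosh − (ẋ₀/ω)·sinh
numerator   = 0.1737 − (0.1184)·1.908225 − (-0.0163/2.8688)·1.625215 = -0.043000
denominator = 1 − 1.908225 = -0.908225
p = -0.043000 / -0.908225 = 0.0473

p = 0.0473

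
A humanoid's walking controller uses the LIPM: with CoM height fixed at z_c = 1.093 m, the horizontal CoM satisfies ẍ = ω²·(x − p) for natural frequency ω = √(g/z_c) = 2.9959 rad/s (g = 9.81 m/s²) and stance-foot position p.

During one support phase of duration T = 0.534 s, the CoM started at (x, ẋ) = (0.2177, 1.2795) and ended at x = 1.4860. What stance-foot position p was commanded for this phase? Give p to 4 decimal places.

ωT = 2.9959·0.534 = 1.599811; cosh(ωT) = 2.577015, sinh(ωT) = 2.375080
x(T) = p + (x₀−p)·cosh(ωT) + (ẋ₀/ω)·sinh(ωT) ⇒ p·(1 − cosh) = x(T) − x₀·cosh − (ẋ₀/ω)·sinh
numerator   = 1.4860 − (0.2177)·2.577015 − (1.2795/2.9959)·2.375080 = -0.089374
denominator = 1 − 2.577015 = -1.577015
p = -0.089374 / -1.577015 = 0.0567

p = 0.0567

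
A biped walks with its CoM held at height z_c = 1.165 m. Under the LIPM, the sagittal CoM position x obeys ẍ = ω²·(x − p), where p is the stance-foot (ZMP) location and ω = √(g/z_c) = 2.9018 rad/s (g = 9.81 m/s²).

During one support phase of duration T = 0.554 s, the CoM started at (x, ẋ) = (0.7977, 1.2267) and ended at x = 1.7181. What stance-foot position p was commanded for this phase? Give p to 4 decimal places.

ωT = 2.9018·0.554 = 1.607597; cosh(ωT) = 2.595587, sinh(ωT) = 2.395218
x(T) = p + (x₀−p)·cosh(ωT) + (ẋ₀/ω)·sinh(ωT) ⇒ p·(1 − cosh) = x(T) − x₀·cosh − (ẋ₀/ω)·sinh
numerator   = 1.7181 − (0.7977)·2.595587 − (1.2267/2.9018)·2.395218 = -1.364948
denominator = 1 − 2.595587 = -1.595587
p = -1.364948 / -1.595587 = 0.8555

p = 0.8555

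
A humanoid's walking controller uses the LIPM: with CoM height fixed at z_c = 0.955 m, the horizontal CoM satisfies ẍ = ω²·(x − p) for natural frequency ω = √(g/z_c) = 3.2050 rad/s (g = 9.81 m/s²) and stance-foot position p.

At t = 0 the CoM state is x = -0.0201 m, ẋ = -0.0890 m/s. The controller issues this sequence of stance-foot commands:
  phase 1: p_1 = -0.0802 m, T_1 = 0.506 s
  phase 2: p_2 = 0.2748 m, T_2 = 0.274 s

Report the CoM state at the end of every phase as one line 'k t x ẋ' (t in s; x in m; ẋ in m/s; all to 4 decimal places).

1 0.5060 0.0103 0.2344
2 0.7800 -0.0256 -0.5131

phase 1: p=-0.0802, T=0.506, ωT=1.621730, cosh=2.629698, sinh=2.432142; start (x,ẋ)=(-0.020100, -0.089000) → end (x,ẋ)=(0.010306, 0.234437)
phase 2: p=0.2748, T=0.274, ωT=0.878170, cosh=1.411017, sinh=0.995475; start (x,ẋ)=(0.010306, 0.234437) → end (x,ẋ)=(-0.025589, -0.513071)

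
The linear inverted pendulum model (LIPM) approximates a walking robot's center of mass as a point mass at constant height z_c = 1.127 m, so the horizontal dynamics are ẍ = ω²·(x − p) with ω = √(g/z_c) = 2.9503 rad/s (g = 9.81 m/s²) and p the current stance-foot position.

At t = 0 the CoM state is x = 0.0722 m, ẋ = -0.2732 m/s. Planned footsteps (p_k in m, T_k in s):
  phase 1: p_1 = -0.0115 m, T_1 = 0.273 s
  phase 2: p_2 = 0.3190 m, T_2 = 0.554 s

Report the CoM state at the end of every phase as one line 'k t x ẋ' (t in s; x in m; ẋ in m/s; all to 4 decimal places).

1 0.2730 0.0179 -0.1456
2 0.8270 -0.6038 -2.5777

phase 1: p=-0.0115, T=0.273, ωT=0.805432, cosh=1.342279, sinh=0.895384; start (x,ẋ)=(0.072200, -0.273200) → end (x,ẋ)=(0.017936, -0.145604)
phase 2: p=0.3190, T=0.554, ωT=1.634466, cosh=2.660889, sinh=2.465832; start (x,ẋ)=(0.017936, -0.145604) → end (x,ẋ)=(-0.603794, -2.577664)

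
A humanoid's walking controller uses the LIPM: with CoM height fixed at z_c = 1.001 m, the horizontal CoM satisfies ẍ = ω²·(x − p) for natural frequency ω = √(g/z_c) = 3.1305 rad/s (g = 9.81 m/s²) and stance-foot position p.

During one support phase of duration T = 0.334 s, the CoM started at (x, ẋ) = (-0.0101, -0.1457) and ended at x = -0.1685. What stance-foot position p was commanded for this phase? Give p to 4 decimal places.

p = 0.1577

ωT = 3.1305·0.334 = 1.045587; cosh(ωT) = 1.598277, sinh(ωT) = 1.246791
x(T) = p + (x₀−p)·cosh(ωT) + (ẋ₀/ω)·sinh(ωT) ⇒ p·(1 − cosh) = x(T) − x₀·cosh − (ẋ₀/ω)·sinh
numerator   = -0.1685 − (-0.0101)·1.598277 − (-0.1457/3.1305)·1.246791 = -0.094329
denominator = 1 − 1.598277 = -0.598277
p = -0.094329 / -0.598277 = 0.1577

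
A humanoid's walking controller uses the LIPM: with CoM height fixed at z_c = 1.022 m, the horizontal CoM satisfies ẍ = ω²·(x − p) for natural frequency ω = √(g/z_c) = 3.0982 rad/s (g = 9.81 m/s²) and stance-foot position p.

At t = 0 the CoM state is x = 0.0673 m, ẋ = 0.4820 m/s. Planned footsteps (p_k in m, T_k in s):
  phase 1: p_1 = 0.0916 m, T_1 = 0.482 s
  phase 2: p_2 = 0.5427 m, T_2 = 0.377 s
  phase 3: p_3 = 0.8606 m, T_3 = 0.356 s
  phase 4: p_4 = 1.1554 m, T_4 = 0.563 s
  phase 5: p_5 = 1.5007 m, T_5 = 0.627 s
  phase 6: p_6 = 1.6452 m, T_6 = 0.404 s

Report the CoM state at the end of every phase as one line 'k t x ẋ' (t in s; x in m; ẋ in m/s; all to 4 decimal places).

1 0.4820 0.3636 0.9679
2 0.8590 0.6806 0.9009
3 1.2150 0.9494 0.7592
4 1.7780 1.2278 0.4684
5 2.4050 1.0457 -1.2214
6 2.8090 -0.1213 -5.2912

phase 1: p=0.0916, T=0.482, ωT=1.493332, cosh=2.338265, sinh=2.113642; start (x,ẋ)=(0.067300, 0.482000) → end (x,ẋ)=(0.363608, 0.967915)
phase 2: p=0.5427, T=0.377, ωT=1.168021, cosh=1.763303, sinh=1.452321; start (x,ẋ)=(0.363608, 0.967915) → end (x,ẋ)=(0.680630, 0.900890)
phase 3: p=0.8606, T=0.356, ωT=1.102959, cosh=1.672478, sinh=1.340591; start (x,ẋ)=(0.680630, 0.900890) → end (x,ẋ)=(0.949419, 0.759228)
phase 4: p=1.1554, T=0.563, ωT=1.744287, cosh=2.948294, sinh=2.773524; start (x,ẋ)=(0.949419, 0.759228) → end (x,ẋ)=(1.227772, 0.468447)
phase 5: p=1.5007, T=0.627, ωT=1.942571, cosh=3.560001, sinh=3.416666; start (x,ẋ)=(1.227772, 0.468447) → end (x,ẋ)=(1.045676, -1.221409)
phase 6: p=1.6452, T=0.404, ωT=1.251673, cosh=1.891106, sinh=1.605080; start (x,ẋ)=(1.045676, -1.221409) → end (x,ẋ)=(-0.121337, -5.291162)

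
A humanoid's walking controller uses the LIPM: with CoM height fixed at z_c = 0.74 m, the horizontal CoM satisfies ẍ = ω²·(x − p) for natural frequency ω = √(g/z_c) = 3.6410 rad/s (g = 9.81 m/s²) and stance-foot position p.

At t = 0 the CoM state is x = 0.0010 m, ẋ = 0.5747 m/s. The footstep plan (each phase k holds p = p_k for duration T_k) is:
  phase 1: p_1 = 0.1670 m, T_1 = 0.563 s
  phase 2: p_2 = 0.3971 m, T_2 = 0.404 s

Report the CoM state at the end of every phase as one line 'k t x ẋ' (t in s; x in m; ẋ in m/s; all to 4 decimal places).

1 0.5630 0.1145 -0.0395
2 0.9670 -0.2729 -2.2122

phase 1: p=0.1670, T=0.563, ωT=2.049883, cosh=3.947871, sinh=3.819121; start (x,ẋ)=(0.001000, 0.574700) → end (x,ẋ)=(0.114468, -0.039458)
phase 2: p=0.3971, T=0.404, ωT=1.470964, cosh=2.291567, sinh=2.061863; start (x,ẋ)=(0.114468, -0.039458) → end (x,ẋ)=(-0.272914, -2.212206)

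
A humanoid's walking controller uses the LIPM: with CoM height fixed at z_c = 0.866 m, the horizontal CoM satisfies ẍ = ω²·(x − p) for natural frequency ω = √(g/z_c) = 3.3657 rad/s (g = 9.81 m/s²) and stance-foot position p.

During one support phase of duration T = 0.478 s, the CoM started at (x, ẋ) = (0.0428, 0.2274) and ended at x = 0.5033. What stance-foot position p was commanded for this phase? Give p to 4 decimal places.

ωT = 3.3657·0.478 = 1.608805; cosh(ωT) = 2.598481, sinh(ωT) = 2.398354
x(T) = p + (x₀−p)·cosh(ωT) + (ẋ₀/ω)·sinh(ωT) ⇒ p·(1 − cosh) = x(T) − x₀·cosh − (ẋ₀/ω)·sinh
numerator   = 0.5033 − (0.0428)·2.598481 − (0.2274/3.3657)·2.398354 = 0.230043
denominator = 1 − 2.598481 = -1.598481
p = 0.230043 / -1.598481 = -0.1439

p = -0.1439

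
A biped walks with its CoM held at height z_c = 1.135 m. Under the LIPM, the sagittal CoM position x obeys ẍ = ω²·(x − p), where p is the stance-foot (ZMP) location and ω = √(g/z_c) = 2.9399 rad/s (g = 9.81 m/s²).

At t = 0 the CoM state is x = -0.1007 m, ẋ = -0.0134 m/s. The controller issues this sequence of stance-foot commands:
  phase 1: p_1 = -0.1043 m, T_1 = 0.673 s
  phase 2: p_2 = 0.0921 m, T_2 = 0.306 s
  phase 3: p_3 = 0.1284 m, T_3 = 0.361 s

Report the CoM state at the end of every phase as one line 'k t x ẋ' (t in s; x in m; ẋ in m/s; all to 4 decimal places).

phase 1: p=-0.1043, T=0.673, ωT=1.978553, cosh=3.685269, sinh=3.546999; start (x,ẋ)=(-0.100700, -0.013400) → end (x,ẋ)=(-0.107200, -0.011842)
phase 2: p=0.0921, T=0.306, ωT=0.899609, cosh=1.432686, sinh=1.025957; start (x,ẋ)=(-0.107200, -0.011842) → end (x,ẋ)=(-0.197567, -0.618098)
phase 3: p=0.1284, T=0.361, ωT=1.061304, cosh=1.618071, sinh=1.272066; start (x,ẋ)=(-0.197567, -0.618098) → end (x,ẋ)=(-0.666483, -2.219161)

1 0.6730 -0.1072 -0.0118
2 0.9790 -0.1976 -0.6181
3 1.3400 -0.6665 -2.2192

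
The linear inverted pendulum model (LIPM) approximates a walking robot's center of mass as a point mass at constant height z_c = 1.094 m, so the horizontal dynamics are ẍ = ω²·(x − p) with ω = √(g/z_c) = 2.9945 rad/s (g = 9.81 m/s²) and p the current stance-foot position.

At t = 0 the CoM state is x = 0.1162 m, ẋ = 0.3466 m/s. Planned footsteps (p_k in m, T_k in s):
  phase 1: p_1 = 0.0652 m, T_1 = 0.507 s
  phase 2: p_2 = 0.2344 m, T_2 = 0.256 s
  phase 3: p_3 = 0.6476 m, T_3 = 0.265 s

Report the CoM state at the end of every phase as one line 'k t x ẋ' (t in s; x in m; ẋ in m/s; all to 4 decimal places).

phase 1: p=0.0652, T=0.507, ωT=1.518212, cosh=2.391579, sinh=2.172476; start (x,ẋ)=(0.116200, 0.346600) → end (x,ẋ)=(0.438625, 1.160701)
phase 2: p=0.2344, T=0.256, ωT=0.766592, cosh=1.308506, sinh=0.843912; start (x,ẋ)=(0.438625, 1.160701) → end (x,ẋ)=(0.828739, 2.034880)
phase 3: p=0.6476, T=0.265, ωT=0.793543, cosh=1.331728, sinh=0.879488; start (x,ẋ)=(0.828739, 2.034880) → end (x,ẋ)=(1.486474, 3.186959)

1 0.5070 0.4386 1.1607
2 0.7630 0.8287 2.0349
3 1.0280 1.4865 3.1870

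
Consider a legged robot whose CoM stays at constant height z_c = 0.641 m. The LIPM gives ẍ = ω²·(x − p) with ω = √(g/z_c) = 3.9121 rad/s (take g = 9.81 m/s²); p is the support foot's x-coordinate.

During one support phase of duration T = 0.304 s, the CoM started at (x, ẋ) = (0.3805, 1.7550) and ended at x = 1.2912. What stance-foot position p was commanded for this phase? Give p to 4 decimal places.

p = 0.0757

ωT = 3.9121·0.304 = 1.189278; cosh(ωT) = 1.794575, sinh(ωT) = 1.490135
x(T) = p + (x₀−p)·cosh(ωT) + (ẋ₀/ω)·sinh(ωT) ⇒ p·(1 − cosh) = x(T) − x₀·cosh − (ẋ₀/ω)·sinh
numerator   = 1.2912 − (0.3805)·1.794575 − (1.7550/3.9121)·1.490135 = -0.060123
denominator = 1 − 1.794575 = -0.794575
p = -0.060123 / -0.794575 = 0.0757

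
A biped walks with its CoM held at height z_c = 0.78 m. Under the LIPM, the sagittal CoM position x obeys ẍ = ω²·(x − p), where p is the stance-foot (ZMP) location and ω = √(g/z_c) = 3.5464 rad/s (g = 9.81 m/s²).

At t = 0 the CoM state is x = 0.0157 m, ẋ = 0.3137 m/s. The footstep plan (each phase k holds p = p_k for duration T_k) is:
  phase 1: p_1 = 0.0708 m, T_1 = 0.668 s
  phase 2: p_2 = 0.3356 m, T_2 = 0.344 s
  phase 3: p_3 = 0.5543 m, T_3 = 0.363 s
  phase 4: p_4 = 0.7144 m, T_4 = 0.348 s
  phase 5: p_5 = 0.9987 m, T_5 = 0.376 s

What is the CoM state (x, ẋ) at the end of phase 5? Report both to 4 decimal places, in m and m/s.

x = 1.5361, ẋ = 2.2376

phase 1: p=0.0708, T=0.668, ωT=2.368995, cosh=5.390112, sinh=5.296537; start (x,ẋ)=(0.015700, 0.313700) → end (x,ẋ)=(0.242315, 0.655900)
phase 2: p=0.3356, T=0.344, ωT=1.219962, cosh=1.841150, sinh=1.545908; start (x,ẋ)=(0.242315, 0.655900) → end (x,ẋ)=(0.449761, 0.696182)
phase 3: p=0.5543, T=0.363, ωT=1.287343, cosh=1.949575, sinh=1.673572; start (x,ẋ)=(0.449761, 0.696182) → end (x,ẋ)=(0.679026, 0.736801)
phase 4: p=0.7144, T=0.348, ωT=1.234147, cosh=1.863265, sinh=1.572182; start (x,ẋ)=(0.679026, 0.736801) → end (x,ẋ)=(0.975125, 1.175623)
phase 5: p=0.9987, T=0.376, ωT=1.333446, cosh=2.028832, sinh=1.765265; start (x,ẋ)=(0.975125, 1.175623) → end (x,ẋ)=(1.536051, 2.237554)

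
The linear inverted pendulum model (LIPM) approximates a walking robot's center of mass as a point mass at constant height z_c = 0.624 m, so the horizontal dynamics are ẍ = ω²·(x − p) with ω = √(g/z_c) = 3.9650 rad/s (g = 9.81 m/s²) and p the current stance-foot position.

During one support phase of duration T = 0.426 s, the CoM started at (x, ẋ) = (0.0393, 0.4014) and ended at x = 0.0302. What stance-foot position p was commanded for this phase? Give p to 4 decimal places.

p = 0.1915

ωT = 3.9650·0.426 = 1.689090; cosh(ωT) = 2.799619, sinh(ωT) = 2.614932
x(T) = p + (x₀−p)·cosh(ωT) + (ẋ₀/ω)·sinh(ωT) ⇒ p·(1 − cosh) = x(T) − x₀·cosh − (ẋ₀/ω)·sinh
numerator   = 0.0302 − (0.0393)·2.799619 − (0.4014/3.9650)·2.614932 = -0.344550
denominator = 1 − 2.799619 = -1.799619
p = -0.344550 / -1.799619 = 0.1915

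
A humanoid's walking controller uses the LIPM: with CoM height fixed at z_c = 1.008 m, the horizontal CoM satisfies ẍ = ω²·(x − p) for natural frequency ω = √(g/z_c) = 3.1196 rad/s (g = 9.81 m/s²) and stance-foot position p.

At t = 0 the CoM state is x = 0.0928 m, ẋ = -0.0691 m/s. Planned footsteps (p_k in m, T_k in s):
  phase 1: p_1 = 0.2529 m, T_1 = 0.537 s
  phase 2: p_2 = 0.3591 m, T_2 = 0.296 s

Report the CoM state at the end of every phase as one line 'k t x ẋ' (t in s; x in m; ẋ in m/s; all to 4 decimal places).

1 0.5370 -0.2466 -1.4777
2 0.8330 -1.0260 -4.1574

phase 1: p=0.2529, T=0.537, ωT=1.675225, cosh=2.763632, sinh=2.576366; start (x,ẋ)=(0.092800, -0.069100) → end (x,ẋ)=(-0.246625, -1.477728)
phase 2: p=0.3591, T=0.296, ωT=0.923402, cosh=1.457503, sinh=1.060337; start (x,ẋ)=(-0.246625, -1.477728) → end (x,ẋ)=(-1.026018, -4.157426)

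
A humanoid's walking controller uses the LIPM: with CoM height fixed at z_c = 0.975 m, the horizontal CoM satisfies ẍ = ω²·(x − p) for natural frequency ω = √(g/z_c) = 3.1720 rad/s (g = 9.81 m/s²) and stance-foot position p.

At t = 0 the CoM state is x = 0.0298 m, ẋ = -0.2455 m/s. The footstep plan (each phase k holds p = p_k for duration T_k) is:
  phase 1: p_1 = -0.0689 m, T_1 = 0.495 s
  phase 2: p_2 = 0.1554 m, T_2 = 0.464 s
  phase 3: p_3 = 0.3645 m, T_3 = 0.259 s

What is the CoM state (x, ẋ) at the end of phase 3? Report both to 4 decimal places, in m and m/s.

x = -0.5325, ẋ = -2.4936

phase 1: p=-0.0689, T=0.495, ωT=1.570140, cosh=2.507669, sinh=2.299653; start (x,ẋ)=(0.029800, -0.245500) → end (x,ẋ)=(0.000623, 0.104334)
phase 2: p=0.1554, T=0.464, ωT=1.471808, cosh=2.293308, sinh=2.063798; start (x,ẋ)=(0.000623, 0.104334) → end (x,ẋ)=(-0.131668, -0.773956)
phase 3: p=0.3645, T=0.259, ωT=0.821548, cosh=1.356884, sinh=0.917133; start (x,ẋ)=(-0.131668, -0.773956) → end (x,ẋ)=(-0.532520, -2.493595)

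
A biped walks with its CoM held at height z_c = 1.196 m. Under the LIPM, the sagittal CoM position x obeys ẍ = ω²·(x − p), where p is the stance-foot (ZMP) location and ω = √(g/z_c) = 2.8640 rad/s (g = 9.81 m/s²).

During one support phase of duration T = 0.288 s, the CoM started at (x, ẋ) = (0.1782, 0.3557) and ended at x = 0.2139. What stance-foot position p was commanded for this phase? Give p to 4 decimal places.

ωT = 2.8640·0.288 = 0.824832; cosh(ωT) = 1.359903, sinh(ωT) = 0.921594
x(T) = p + (x₀−p)·cosh(ωT) + (ẋ₀/ω)·sinh(ωT) ⇒ p·(1 − cosh) = x(T) − x₀·cosh − (ẋ₀/ω)·sinh
numerator   = 0.2139 − (0.1782)·1.359903 − (0.3557/2.8640)·0.921594 = -0.142894
denominator = 1 − 1.359903 = -0.359903
p = -0.142894 / -0.359903 = 0.3970

p = 0.3970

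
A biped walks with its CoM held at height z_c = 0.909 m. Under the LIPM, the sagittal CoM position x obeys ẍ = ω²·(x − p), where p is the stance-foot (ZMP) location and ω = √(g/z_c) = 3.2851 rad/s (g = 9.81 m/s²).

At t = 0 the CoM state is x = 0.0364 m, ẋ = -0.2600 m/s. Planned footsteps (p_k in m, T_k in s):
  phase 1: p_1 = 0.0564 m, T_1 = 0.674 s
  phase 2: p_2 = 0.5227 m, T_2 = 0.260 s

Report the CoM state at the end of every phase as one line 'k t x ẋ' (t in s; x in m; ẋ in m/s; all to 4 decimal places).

1 0.6740 -0.3941 -1.5013
2 0.9340 -1.1890 -4.9800

phase 1: p=0.0564, T=0.674, ωT=2.214157, cosh=4.631469, sinh=4.522224; start (x,ẋ)=(0.036400, -0.260000) → end (x,ẋ)=(-0.394142, -1.501301)
phase 2: p=0.5227, T=0.260, ωT=0.854126, cosh=1.387488, sinh=0.961833; start (x,ẋ)=(-0.394142, -1.501301) → end (x,ẋ)=(-1.188967, -4.979997)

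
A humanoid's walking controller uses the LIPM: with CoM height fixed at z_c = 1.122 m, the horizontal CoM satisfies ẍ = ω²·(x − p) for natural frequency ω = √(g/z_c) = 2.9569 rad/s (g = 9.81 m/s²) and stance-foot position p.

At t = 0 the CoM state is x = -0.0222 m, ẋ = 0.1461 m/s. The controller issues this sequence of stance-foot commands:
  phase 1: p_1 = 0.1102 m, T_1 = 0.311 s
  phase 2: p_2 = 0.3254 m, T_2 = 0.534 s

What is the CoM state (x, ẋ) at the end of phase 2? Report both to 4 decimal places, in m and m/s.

x = -0.7309, ẋ = -2.9480

phase 1: p=0.1102, T=0.311, ωT=0.919596, cosh=1.453478, sinh=1.054798; start (x,ẋ)=(-0.022200, 0.146100) → end (x,ẋ)=(-0.030123, -0.200594)
phase 2: p=0.3254, T=0.534, ωT=1.578985, cosh=2.528106, sinh=2.321922; start (x,ẋ)=(-0.030123, -0.200594) → end (x,ẋ)=(-0.730917, -2.948034)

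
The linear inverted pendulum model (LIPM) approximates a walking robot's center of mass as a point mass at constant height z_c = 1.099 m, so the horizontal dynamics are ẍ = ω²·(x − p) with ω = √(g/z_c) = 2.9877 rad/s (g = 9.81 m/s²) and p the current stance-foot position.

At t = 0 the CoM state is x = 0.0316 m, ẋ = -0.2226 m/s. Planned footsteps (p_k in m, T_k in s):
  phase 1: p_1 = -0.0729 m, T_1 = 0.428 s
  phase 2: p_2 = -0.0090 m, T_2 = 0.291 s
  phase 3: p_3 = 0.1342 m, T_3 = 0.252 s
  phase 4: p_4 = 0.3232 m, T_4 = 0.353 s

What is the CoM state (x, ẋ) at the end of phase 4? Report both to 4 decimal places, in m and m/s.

phase 1: p=-0.0729, T=0.428, ωT=1.278736, cosh=1.935242, sinh=1.656853; start (x,ẋ)=(0.031600, -0.222600) → end (x,ẋ)=(0.005888, 0.086509)
phase 2: p=-0.0090, T=0.291, ωT=0.869421, cosh=1.402361, sinh=0.983167; start (x,ẋ)=(0.005888, 0.086509) → end (x,ẋ)=(0.040346, 0.165049)
phase 3: p=0.1342, T=0.252, ωT=0.752900, cosh=1.297074, sinh=0.826075; start (x,ẋ)=(0.040346, 0.165049) → end (x,ẋ)=(0.058100, -0.017556)
phase 4: p=0.3232, T=0.353, ωT=1.054658, cosh=1.609652, sinh=1.261341; start (x,ẋ)=(0.058100, -0.017556) → end (x,ẋ)=(-0.110931, -1.027292)

x = -0.1109, ẋ = -1.0273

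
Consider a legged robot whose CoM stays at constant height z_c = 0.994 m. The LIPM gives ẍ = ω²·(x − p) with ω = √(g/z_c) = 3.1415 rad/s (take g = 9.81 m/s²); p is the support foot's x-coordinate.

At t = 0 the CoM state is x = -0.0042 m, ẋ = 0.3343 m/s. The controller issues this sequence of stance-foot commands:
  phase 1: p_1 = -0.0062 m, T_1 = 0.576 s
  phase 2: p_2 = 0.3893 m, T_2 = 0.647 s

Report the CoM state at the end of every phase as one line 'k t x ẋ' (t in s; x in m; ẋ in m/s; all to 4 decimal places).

1 0.5760 0.3163 1.0669
2 1.2230 1.3799 3.2819

phase 1: p=-0.0062, T=0.576, ωT=1.809504, cosh=3.135576, sinh=2.971841; start (x,ẋ)=(-0.004200, 0.334300) → end (x,ẋ)=(0.316317, 1.066895)
phase 2: p=0.3893, T=0.647, ωT=2.032551, cosh=3.882266, sinh=3.751265; start (x,ẋ)=(0.316317, 1.066895) → end (x,ẋ)=(1.379940, 3.281896)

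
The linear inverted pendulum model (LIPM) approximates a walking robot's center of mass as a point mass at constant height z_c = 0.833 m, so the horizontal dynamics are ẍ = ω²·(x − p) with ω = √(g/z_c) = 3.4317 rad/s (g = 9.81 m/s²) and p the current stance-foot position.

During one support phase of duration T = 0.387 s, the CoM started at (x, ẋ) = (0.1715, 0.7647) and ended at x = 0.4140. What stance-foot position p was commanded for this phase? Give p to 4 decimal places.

p = 0.3171

ωT = 3.4317·0.387 = 1.328068; cosh(ωT) = 2.019367, sinh(ωT) = 1.754378
x(T) = p + (x₀−p)·cosh(ωT) + (ẋ₀/ω)·sinh(ωT) ⇒ p·(1 − cosh) = x(T) − x₀·cosh − (ẋ₀/ω)·sinh
numerator   = 0.4140 − (0.1715)·2.019367 − (0.7647/3.4317)·1.754378 = -0.323257
denominator = 1 − 2.019367 = -1.019367
p = -0.323257 / -1.019367 = 0.3171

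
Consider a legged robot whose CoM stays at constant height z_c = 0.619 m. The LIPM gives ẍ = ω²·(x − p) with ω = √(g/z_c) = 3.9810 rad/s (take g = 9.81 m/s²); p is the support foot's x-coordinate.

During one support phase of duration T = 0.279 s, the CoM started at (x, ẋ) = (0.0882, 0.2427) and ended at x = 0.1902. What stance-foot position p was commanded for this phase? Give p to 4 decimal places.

ωT = 3.9810·0.279 = 1.110699; cosh(ωT) = 1.682904, sinh(ωT) = 1.353576
x(T) = p + (x₀−p)·cosh(ωT) + (ẋ₀/ω)·sinh(ωT) ⇒ p·(1 − cosh) = x(T) − x₀·cosh − (ẋ₀/ω)·sinh
numerator   = 0.1902 − (0.0882)·1.682904 − (0.2427/3.9810)·1.353576 = -0.040752
denominator = 1 − 1.682904 = -0.682904
p = -0.040752 / -0.682904 = 0.0597

p = 0.0597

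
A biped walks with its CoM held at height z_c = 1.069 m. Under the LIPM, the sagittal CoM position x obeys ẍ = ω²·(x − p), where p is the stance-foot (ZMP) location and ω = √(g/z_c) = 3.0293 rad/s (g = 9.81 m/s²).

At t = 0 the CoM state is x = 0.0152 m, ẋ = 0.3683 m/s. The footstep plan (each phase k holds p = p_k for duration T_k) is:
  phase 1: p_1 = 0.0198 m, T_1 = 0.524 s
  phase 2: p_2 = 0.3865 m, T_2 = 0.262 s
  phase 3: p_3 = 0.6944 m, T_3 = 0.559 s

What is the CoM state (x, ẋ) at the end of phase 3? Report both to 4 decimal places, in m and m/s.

x = 1.0478, ẋ = 1.3409

phase 1: p=0.0198, T=0.524, ωT=1.587353, cosh=2.547626, sinh=2.343160; start (x,ẋ)=(0.015200, 0.368300) → end (x,ẋ)=(0.292961, 0.905639)
phase 2: p=0.3865, T=0.262, ωT=0.793677, cosh=1.331846, sinh=0.879667; start (x,ẋ)=(0.292961, 0.905639) → end (x,ẋ)=(0.524905, 0.956911)
phase 3: p=0.6944, T=0.559, ωT=1.693379, cosh=2.810860, sinh=2.626963; start (x,ẋ)=(0.524905, 0.956911) → end (x,ẋ)=(1.047792, 1.340924)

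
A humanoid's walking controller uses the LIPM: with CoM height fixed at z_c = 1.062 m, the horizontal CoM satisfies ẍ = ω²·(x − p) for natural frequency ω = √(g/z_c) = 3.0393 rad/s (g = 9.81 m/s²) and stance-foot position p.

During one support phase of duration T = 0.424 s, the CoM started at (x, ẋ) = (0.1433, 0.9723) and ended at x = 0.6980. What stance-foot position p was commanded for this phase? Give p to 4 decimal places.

p = 0.1239

ωT = 3.0393·0.424 = 1.288663; cosh(ωT) = 1.951786, sinh(ωT) = 1.676147
x(T) = p + (x₀−p)·cosh(ωT) + (ẋ₀/ω)·sinh(ωT) ⇒ p·(1 − cosh) = x(T) − x₀·cosh − (ẋ₀/ω)·sinh
numerator   = 0.6980 − (0.1433)·1.951786 − (0.9723/3.0393)·1.676147 = -0.117906
denominator = 1 − 1.951786 = -0.951786
p = -0.117906 / -0.951786 = 0.1239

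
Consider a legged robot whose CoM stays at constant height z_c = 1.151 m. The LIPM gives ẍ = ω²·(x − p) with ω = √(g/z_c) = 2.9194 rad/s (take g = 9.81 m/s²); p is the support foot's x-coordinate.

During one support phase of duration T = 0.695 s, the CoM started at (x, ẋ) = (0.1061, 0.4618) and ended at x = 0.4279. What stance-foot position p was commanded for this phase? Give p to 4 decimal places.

p = 0.2000

ωT = 2.9194·0.695 = 2.028983; cosh(ωT) = 3.868908, sinh(ωT) = 3.737439
x(T) = p + (x₀−p)·cosh(ωT) + (ẋ₀/ω)·sinh(ωT) ⇒ p·(1 − cosh) = x(T) − x₀·cosh − (ẋ₀/ω)·sinh
numerator   = 0.4279 − (0.1061)·3.868908 − (0.4618/2.9194)·3.737439 = -0.573791
denominator = 1 − 3.868908 = -2.868908
p = -0.573791 / -2.868908 = 0.2000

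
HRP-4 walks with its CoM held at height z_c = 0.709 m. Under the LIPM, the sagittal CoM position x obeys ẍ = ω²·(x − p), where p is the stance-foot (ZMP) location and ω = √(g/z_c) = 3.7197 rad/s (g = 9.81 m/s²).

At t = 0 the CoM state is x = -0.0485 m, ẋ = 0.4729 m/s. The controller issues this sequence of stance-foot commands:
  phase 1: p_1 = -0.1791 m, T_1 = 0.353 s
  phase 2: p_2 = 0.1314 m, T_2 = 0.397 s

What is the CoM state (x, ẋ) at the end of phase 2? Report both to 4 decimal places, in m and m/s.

x = 1.5139, ẋ = 5.4054

phase 1: p=-0.1791, T=0.353, ωT=1.313054, cosh=1.993254, sinh=1.724256; start (x,ẋ)=(-0.048500, 0.472900) → end (x,ẋ)=(0.300430, 1.780241)
phase 2: p=0.1314, T=0.397, ωT=1.476721, cosh=2.303475, sinh=2.075090; start (x,ẋ)=(0.300430, 1.780241) → end (x,ẋ)=(1.513891, 5.405437)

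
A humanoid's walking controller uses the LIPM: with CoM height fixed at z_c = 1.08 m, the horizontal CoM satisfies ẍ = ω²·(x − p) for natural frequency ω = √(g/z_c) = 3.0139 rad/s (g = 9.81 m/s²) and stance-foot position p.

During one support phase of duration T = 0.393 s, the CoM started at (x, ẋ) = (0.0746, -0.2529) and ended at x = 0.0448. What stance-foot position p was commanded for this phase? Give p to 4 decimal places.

p = -0.0454

ωT = 3.0139·0.393 = 1.184463; cosh(ωT) = 1.787420, sinh(ωT) = 1.481510
x(T) = p + (x₀−p)·cosh(ωT) + (ẋ₀/ω)·sinh(ωT) ⇒ p·(1 − cosh) = x(T) − x₀·cosh − (ẋ₀/ω)·sinh
numerator   = 0.0448 − (0.0746)·1.787420 − (-0.2529/3.0139)·1.481510 = 0.035774
denominator = 1 − 1.787420 = -0.787420
p = 0.035774 / -0.787420 = -0.0454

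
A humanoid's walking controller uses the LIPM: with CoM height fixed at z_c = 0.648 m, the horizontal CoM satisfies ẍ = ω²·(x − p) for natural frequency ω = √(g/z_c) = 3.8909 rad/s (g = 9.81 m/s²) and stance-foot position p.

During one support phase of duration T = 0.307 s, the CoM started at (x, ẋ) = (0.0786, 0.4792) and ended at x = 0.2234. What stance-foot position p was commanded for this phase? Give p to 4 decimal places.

ωT = 3.8909·0.307 = 1.194506; cosh(ωT) = 1.802390, sinh(ωT) = 1.499537
x(T) = p + (x₀−p)·cosh(ωT) + (ẋ₀/ω)·sinh(ωT) ⇒ p·(1 − cosh) = x(T) − x₀·cosh − (ẋ₀/ω)·sinh
numerator   = 0.2234 − (0.0786)·1.802390 − (0.4792/3.8909)·1.499537 = -0.102950
denominator = 1 − 1.802390 = -0.802390
p = -0.102950 / -0.802390 = 0.1283

p = 0.1283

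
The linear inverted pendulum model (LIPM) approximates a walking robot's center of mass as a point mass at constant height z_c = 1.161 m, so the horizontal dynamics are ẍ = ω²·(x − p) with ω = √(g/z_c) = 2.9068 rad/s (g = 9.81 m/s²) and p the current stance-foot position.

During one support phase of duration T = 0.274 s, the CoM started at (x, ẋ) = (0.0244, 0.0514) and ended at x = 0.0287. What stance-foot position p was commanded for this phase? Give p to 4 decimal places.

ωT = 2.9068·0.274 = 0.796463; cosh(ωT) = 1.334302, sinh(ωT) = 0.883381
x(T) = p + (x₀−p)·cosh(ωT) + (ẋ₀/ω)·sinh(ωT) ⇒ p·(1 − cosh) = x(T) − x₀·cosh − (ẋ₀/ω)·sinh
numerator   = 0.0287 − (0.0244)·1.334302 − (0.0514/2.9068)·0.883381 = -0.019478
denominator = 1 − 1.334302 = -0.334302
p = -0.019478 / -0.334302 = 0.0583

p = 0.0583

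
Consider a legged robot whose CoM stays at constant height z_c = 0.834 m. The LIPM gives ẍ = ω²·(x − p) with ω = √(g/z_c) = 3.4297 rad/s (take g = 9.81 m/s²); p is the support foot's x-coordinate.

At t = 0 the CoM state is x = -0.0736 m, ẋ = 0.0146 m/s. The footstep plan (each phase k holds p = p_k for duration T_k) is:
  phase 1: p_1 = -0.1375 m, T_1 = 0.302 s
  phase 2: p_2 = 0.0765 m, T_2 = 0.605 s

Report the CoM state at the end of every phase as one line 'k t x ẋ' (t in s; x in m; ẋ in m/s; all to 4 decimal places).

phase 1: p=-0.1375, T=0.302, ωT=1.035769, cosh=1.586113, sinh=1.231160; start (x,ẋ)=(-0.073600, 0.014600) → end (x,ẋ)=(-0.030906, 0.292976)
phase 2: p=0.0765, T=0.605, ωT=2.074968, cosh=4.044928, sinh=3.919368; start (x,ẋ)=(-0.030906, 0.292976) → end (x,ẋ)=(-0.023147, -0.258719)

1 0.3020 -0.0309 0.2930
2 0.9070 -0.0231 -0.2587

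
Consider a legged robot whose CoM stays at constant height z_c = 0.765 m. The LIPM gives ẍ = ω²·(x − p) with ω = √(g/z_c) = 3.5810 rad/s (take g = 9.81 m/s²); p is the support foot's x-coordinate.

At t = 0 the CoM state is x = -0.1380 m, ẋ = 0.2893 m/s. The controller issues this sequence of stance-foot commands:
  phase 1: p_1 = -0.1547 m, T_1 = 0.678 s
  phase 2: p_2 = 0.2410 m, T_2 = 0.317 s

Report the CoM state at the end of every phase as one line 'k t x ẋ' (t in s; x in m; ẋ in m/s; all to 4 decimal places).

phase 1: p=-0.1547, T=0.678, ωT=2.427918, cosh=5.711739, sinh=5.623519; start (x,ẋ)=(-0.138000, 0.289300) → end (x,ẋ)=(0.394996, 1.988708)
phase 2: p=0.2410, T=0.317, ωT=1.135177, cosh=1.716545, sinh=1.395180; start (x,ẋ)=(0.394996, 1.988708) → end (x,ẋ)=(1.280154, 4.183091)

1 0.6780 0.3950 1.9887
2 0.9950 1.2802 4.1831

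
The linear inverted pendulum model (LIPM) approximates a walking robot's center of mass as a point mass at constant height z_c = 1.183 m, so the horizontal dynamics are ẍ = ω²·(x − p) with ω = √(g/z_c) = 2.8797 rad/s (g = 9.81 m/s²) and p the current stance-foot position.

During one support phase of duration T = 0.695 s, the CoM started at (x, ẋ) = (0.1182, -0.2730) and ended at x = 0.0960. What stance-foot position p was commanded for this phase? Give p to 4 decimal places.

ωT = 2.8797·0.695 = 2.001391; cosh(ωT) = 3.767246, sinh(ωT) = 3.632099
x(T) = p + (x₀−p)·cosh(ωT) + (ẋ₀/ω)·sinh(ωT) ⇒ p·(1 − cosh) = x(T) − x₀·cosh − (ẋ₀/ω)·sinh
numerator   = 0.0960 − (0.1182)·3.767246 − (-0.2730/2.8797)·3.632099 = -0.004960
denominator = 1 − 3.767246 = -2.767246
p = -0.004960 / -2.767246 = 0.0018

p = 0.0018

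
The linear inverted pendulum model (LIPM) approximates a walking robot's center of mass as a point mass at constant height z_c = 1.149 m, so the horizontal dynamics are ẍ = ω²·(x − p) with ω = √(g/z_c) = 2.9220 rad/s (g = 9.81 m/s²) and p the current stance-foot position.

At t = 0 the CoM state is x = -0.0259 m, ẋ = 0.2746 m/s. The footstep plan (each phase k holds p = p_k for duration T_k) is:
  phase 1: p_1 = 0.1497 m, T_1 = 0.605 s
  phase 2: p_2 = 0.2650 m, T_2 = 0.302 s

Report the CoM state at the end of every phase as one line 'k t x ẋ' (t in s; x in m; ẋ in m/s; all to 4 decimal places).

phase 1: p=0.1497, T=0.605, ωT=1.767810, cosh=3.014358, sinh=2.843652; start (x,ẋ)=(-0.025900, 0.274600) → end (x,ẋ)=(-0.112384, -0.631344)
phase 2: p=0.2650, T=0.302, ωT=0.882444, cosh=1.415285, sinh=1.001514; start (x,ẋ)=(-0.112384, -0.631344) → end (x,ẋ)=(-0.485499, -1.997918)

1 0.6050 -0.1124 -0.6313
2 0.9070 -0.4855 -1.9979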